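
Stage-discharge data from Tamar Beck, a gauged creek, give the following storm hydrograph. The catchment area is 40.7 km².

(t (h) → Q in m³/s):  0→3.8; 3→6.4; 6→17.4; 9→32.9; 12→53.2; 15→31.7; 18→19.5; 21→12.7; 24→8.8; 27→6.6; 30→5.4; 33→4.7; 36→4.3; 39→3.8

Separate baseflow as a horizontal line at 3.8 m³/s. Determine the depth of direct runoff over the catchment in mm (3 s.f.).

Direct runoff: 0.0, 2.6, 13.6, 29.1, 49.4, 27.9, 15.7, 8.9, 5.0, 2.8, 1.6, 0.9, 0.5, 0.0 m³/s; ΣQ_DR = 158.0 m³/s.
V = ΣQ_DR · Δt = 158.0 × 10800 s = 1.706 × 10^6 m³.
Over A = 40.7 km², depth = V / A = 41.9 mm.

d ≈ 41.9 mm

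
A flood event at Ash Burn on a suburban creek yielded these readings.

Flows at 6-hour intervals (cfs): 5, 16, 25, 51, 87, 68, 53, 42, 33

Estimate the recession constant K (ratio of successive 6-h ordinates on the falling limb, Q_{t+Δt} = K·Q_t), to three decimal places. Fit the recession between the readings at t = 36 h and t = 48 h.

K ≈ 0.789

Using the recession-limb readings at t = 36 h and t = 48 h: Q falls from 53 to 33 cfs over 2 intervals.
K = (Q₂/Q₁)^(1/2) = (33/53)^(1/2) = 0.789.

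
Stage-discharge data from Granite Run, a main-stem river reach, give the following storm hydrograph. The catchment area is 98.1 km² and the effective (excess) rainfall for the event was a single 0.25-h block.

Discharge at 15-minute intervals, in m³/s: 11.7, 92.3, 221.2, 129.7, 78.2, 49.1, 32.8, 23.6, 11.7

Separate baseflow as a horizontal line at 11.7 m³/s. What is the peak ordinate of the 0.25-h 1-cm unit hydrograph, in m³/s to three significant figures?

U_p ≈ 419 m³/s

Direct runoff: 0.0, 80.6, 209.5, 118.0, 66.5, 37.4, 21.1, 11.9, 0.0 m³/s; ΣQ_DR = 545.0 m³/s, peak = 209.5 m³/s.
Runoff depth d = ΣQ_DR·Δt / A = 545.0 × 900 / (98.1 km²) = 5.000 mm.
The 1-cm UH is the DRH scaled by (10 mm)/d, so U_p = 209.5 × 10/5.000 = 419 m³/s.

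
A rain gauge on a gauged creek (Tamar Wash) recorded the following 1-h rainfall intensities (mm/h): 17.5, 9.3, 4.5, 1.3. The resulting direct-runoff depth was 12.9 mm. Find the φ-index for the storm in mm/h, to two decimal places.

φ ≈ 6.95 mm/h

Only the 2 blocks with intensity above φ contribute runoff: 17.5, 9.3 mm/h.
Σ(I−φ)·Δt = d  ⇒  (17.5+9.3 − 2φ)·1 = 12.9
φ = (26.80 − 12.9/1) / 2 = 6.95 mm/h.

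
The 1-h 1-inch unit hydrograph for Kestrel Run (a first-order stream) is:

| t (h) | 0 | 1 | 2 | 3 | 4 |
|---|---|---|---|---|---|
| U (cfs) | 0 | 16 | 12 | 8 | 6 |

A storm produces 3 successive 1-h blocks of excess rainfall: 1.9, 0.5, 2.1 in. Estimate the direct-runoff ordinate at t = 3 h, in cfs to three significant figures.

Q ≈ 54.8 cfs

By discrete convolution, Q_j = Σ (P_i / 1 in) · U_{j−i}.
At t = 3 h (j=3): Q = (1.9/1)·8 + (0.5/1)·12 + (2.1/1)·16 = 54.8 cfs.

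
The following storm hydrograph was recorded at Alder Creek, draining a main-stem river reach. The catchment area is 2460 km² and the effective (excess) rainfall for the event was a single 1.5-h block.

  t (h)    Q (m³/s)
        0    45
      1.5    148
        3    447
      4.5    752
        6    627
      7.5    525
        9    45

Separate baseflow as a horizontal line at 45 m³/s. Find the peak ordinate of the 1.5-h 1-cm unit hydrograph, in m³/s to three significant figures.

U_p ≈ 1420 m³/s

Direct runoff: 0.0, 103.0, 402.0, 707.0, 582.0, 480.0, 0.0 m³/s; ΣQ_DR = 2274 m³/s, peak = 707.0 m³/s.
Runoff depth d = ΣQ_DR·Δt / A = 2274 × 5400 / (2460 km²) = 4.992 mm.
The 1-cm UH is the DRH scaled by (10 mm)/d, so U_p = 707.0 × 10/4.992 = 1420 m³/s.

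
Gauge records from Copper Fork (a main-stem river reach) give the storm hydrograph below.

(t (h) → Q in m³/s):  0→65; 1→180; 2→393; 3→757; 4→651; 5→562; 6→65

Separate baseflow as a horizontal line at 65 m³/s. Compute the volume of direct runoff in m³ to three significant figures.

Direct-runoff ordinates (Q − Q_b): 0.0, 115.0, 328.0, 692.0, 586.0, 497.0, 0.0 m³/s.
ΣQ_DR = 2218 m³/s.
With Δt = 1 h = 3600 s, V = ΣQ_DR · Δt = 2218 × 3600 = 7.98 × 10^6 m³.

V ≈ 7.98 × 10^6 m³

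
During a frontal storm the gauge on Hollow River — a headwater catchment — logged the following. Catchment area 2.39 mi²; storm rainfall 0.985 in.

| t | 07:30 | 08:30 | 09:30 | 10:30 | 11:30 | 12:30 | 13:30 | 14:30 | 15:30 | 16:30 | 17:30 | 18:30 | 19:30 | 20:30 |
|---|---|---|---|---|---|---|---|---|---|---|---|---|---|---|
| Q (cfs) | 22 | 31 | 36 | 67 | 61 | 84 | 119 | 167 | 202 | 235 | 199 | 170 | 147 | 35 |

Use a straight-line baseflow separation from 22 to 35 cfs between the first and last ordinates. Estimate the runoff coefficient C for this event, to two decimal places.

ΣQ_DR = 1176 cfs; V = ΣQ_DR·Δt = 4.234 × 10^6 ft³.
Runoff depth d = V / A = 0.7625 in.
C = d / P = 0.7625 / 0.985 = 0.77.

C ≈ 0.77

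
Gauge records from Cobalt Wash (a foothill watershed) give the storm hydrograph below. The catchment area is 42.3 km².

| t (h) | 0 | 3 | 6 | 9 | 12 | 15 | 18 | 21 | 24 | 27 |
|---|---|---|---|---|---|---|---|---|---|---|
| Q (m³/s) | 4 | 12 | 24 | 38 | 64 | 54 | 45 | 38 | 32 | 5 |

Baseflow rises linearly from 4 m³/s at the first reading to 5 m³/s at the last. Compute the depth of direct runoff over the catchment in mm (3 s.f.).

Direct runoff: 0.00, 7.89, 19.78, 33.67, 59.56, 49.44, 40.33, 33.22, 27.11, 0.00 m³/s; ΣQ_DR = 271.0 m³/s.
V = ΣQ_DR · Δt = 271.0 × 10800 s = 2.927 × 10^6 m³.
Over A = 42.3 km², depth = V / A = 69.2 mm.

d ≈ 69.2 mm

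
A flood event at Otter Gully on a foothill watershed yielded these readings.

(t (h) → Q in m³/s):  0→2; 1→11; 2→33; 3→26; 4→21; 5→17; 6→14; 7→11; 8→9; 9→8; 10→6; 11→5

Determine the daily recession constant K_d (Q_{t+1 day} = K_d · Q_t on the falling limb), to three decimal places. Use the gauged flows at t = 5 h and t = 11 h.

Between t = 5 h and t = 11 h the flow falls from 17 to 5 m³/s over 6×1 h = 6 h.
Per-interval ratio K = (5/17)^(1/6) = 0.8155; K_d = K^(24/1) = 0.007.

K_d ≈ 0.007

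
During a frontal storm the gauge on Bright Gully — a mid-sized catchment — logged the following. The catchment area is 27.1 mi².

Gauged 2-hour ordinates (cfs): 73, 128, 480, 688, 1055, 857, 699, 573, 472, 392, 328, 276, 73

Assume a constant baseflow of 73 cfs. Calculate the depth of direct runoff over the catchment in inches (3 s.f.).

Direct runoff: 0.0, 55.0, 407.0, 615.0, 982.0, 784.0, 626.0, 500.0, 399.0, 319.0, 255.0, 203.0, 0.0 cfs; ΣQ_DR = 5145 cfs.
V = ΣQ_DR · Δt = 5145 × 7200 s = 3.704 × 10^7 ft³.
Over A = 27.1 mi², depth = V / A = 0.588 in.

d ≈ 0.588 in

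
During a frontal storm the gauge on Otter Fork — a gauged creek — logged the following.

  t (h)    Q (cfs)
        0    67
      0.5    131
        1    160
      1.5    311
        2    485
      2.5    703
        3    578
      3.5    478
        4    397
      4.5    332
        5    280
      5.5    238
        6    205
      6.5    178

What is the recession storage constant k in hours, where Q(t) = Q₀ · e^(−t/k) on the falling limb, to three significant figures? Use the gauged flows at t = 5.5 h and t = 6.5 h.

k ≈ 3.44 h

On the falling limb, Q drops from 238 to 178 cfs between t = 5.5 h and t = 6.5 h (Δt = 1 h).
k = −Δt / ln(Q₂/Q₁) = −1 / ln(178/238) = 3.44 h.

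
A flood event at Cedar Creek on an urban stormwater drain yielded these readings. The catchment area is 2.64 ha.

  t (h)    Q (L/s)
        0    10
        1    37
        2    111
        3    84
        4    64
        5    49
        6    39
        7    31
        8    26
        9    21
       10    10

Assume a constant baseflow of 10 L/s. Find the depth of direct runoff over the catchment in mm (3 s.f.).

Direct runoff: 0.0, 27.0, 101.0, 74.0, 54.0, 39.0, 29.0, 21.0, 16.0, 11.0, 0.0 L/s; ΣQ_DR = 372.0 L/s.
V = ΣQ_DR · Δt = 372.0 × 3600 s = 1.339 × 10^6 L.
Over A = 2.64 ha, depth = V / A = 50.7 mm.

d ≈ 50.7 mm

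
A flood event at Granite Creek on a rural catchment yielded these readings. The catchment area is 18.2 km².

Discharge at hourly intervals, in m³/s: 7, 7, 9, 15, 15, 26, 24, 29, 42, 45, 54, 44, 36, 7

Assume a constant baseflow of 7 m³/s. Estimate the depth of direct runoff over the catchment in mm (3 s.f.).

d ≈ 51.8 mm

Direct runoff: 0.0, 0.0, 2.0, 8.0, 8.0, 19.0, 17.0, 22.0, 35.0, 38.0, 47.0, 37.0, 29.0, 0.0 m³/s; ΣQ_DR = 262.0 m³/s.
V = ΣQ_DR · Δt = 262.0 × 3600 s = 9.432 × 10^5 m³.
Over A = 18.2 km², depth = V / A = 51.8 mm.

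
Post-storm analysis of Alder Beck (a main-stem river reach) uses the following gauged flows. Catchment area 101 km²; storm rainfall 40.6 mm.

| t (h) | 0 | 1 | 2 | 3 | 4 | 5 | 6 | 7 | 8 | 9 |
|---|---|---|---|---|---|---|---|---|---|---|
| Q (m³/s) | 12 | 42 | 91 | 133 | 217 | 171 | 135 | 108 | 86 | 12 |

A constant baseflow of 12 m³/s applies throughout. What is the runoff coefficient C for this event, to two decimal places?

ΣQ_DR = 887.0 m³/s; V = ΣQ_DR·Δt = 3.193 × 10^6 m³.
Runoff depth d = V / A = 31.62 mm.
C = d / P = 31.62 / 40.6 = 0.78.

C ≈ 0.78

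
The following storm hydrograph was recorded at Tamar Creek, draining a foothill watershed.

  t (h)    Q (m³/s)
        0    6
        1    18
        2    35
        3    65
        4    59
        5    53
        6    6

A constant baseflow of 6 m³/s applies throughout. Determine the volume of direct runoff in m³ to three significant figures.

V ≈ 7.20 × 10^5 m³

Direct-runoff ordinates (Q − Q_b): 0.0, 12.0, 29.0, 59.0, 53.0, 47.0, 0.0 m³/s.
ΣQ_DR = 200.0 m³/s.
With Δt = 1 h = 3600 s, V = ΣQ_DR · Δt = 200.0 × 3600 = 7.20 × 10^5 m³.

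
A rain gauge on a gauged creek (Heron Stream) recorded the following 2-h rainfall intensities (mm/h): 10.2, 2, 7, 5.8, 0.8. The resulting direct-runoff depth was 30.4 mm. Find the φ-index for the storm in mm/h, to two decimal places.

φ ≈ 2.60 mm/h

Only the 3 blocks with intensity above φ contribute runoff: 10.2, 7, 5.8 mm/h.
Σ(I−φ)·Δt = d  ⇒  (10.2+7+5.8 − 3φ)·2 = 30.4
φ = (23.00 − 30.4/2) / 3 = 2.60 mm/h.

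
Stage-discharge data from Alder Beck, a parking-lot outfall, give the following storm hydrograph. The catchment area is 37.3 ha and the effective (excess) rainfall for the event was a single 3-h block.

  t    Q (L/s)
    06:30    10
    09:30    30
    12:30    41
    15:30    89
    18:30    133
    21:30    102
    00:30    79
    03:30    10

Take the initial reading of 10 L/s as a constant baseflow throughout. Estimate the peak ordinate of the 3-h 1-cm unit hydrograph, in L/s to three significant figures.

Direct runoff: 0.0, 20.0, 31.0, 79.0, 123.0, 92.0, 69.0, 0.0 L/s; ΣQ_DR = 414.0 L/s, peak = 123.0 L/s.
Runoff depth d = ΣQ_DR·Δt / A = 414.0 × 10800 / (37.3 ha) = 11.99 mm.
The 1-cm UH is the DRH scaled by (10 mm)/d, so U_p = 123.0 × 10/11.99 = 103 L/s.

U_p ≈ 103 L/s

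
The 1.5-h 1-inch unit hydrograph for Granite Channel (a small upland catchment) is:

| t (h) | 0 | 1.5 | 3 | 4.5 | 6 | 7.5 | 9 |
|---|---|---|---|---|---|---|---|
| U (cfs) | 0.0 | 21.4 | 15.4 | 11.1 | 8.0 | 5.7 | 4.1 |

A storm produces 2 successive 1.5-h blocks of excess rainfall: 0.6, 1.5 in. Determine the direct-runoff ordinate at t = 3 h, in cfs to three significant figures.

Q ≈ 41.3 cfs

By discrete convolution, Q_j = Σ (P_i / 1 in) · U_{j−i}.
At t = 3 h (j=2): Q = (0.6/1)·15.4 + (1.5/1)·21.4 = 41.3 cfs.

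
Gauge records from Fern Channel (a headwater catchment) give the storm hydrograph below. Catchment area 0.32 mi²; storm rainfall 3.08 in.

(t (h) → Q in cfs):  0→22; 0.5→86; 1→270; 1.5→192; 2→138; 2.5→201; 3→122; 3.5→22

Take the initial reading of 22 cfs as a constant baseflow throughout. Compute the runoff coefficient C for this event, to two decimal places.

C ≈ 0.69

ΣQ_DR = 877.0 cfs; V = ΣQ_DR·Δt = 1.579 × 10^6 ft³.
Runoff depth d = V / A = 2.123 in.
C = d / P = 2.123 / 3.08 = 0.69.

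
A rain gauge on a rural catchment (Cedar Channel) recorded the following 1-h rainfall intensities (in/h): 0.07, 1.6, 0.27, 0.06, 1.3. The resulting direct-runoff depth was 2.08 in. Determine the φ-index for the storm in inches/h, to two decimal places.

φ ≈ 0.41 in/h

Only the 2 blocks with intensity above φ contribute runoff: 1.6, 1.3 in/h.
Σ(I−φ)·Δt = d  ⇒  (1.6+1.3 − 2φ)·1 = 2.08
φ = (2.900 − 2.08/1) / 2 = 0.41 in/h.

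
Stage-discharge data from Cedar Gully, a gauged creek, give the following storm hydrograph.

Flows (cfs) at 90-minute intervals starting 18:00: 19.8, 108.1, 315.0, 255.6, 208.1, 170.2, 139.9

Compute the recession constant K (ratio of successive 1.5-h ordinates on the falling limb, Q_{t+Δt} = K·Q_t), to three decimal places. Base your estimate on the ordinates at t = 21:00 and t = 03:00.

K ≈ 0.816

Using the recession-limb readings at t = 21:00 and t = 03:00: Q falls from 315.0 to 139.9 cfs over 4 intervals.
K = (Q₂/Q₁)^(1/4) = (139.9/315.0)^(1/4) = 0.816.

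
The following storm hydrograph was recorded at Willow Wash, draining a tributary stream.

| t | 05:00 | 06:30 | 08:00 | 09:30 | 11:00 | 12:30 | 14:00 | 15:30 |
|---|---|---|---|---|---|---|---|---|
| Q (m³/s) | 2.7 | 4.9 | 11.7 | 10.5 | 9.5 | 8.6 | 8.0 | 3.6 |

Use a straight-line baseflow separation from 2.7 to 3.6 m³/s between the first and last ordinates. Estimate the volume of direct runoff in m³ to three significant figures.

Direct-runoff ordinates (Q − Q_b): 0.00, 2.07, 8.74, 7.41, 6.29, 5.26, 4.53, 0.00 m³/s.
ΣQ_DR = 34.30 m³/s.
With Δt = 1.5 h = 5400 s, V = ΣQ_DR · Δt = 34.30 × 5400 = 1.85 × 10^5 m³.

V ≈ 1.85 × 10^5 m³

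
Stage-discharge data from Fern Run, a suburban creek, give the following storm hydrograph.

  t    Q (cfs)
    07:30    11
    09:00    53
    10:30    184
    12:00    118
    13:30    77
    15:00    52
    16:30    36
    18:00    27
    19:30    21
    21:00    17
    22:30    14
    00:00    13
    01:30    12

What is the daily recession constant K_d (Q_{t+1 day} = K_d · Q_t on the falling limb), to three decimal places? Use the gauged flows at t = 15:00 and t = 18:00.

Between t = 15:00 and t = 18:00 the flow falls from 52 to 27 cfs over 2×1.5 h = 3 h.
Per-interval ratio K = (27/52)^(1/2) = 0.7206; K_d = K^(24/1.5) = 0.005.

K_d ≈ 0.005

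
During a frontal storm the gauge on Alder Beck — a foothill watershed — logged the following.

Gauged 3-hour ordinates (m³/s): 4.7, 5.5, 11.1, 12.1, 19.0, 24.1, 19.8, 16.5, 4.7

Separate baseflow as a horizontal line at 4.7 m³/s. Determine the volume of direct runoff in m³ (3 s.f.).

Direct-runoff ordinates (Q − Q_b): 0.0, 0.8, 6.4, 7.4, 14.3, 19.4, 15.1, 11.8, 0.0 m³/s.
ΣQ_DR = 75.20 m³/s.
With Δt = 3 h = 10800 s, V = ΣQ_DR · Δt = 75.20 × 10800 = 8.12 × 10^5 m³.

V ≈ 8.12 × 10^5 m³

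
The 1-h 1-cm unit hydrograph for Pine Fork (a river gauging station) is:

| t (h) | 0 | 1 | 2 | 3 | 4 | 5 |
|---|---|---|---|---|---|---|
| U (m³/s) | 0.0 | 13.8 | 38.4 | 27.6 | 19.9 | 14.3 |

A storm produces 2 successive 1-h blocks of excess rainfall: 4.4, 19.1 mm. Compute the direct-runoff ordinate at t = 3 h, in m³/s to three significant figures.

Q ≈ 85.5 m³/s

By discrete convolution, Q_j = Σ (P_i / 10 mm) · U_{j−i}.
At t = 3 h (j=3): Q = (4.4/10)·27.6 + (19.1/10)·38.4 = 85.5 m³/s.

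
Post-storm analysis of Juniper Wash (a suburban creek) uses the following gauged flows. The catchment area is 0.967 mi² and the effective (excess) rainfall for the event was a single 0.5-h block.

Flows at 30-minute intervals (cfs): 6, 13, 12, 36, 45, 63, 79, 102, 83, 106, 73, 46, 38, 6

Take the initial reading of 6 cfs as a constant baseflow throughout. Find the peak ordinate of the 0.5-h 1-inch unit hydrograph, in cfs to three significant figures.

Direct runoff: 0.0, 7.0, 6.0, 30.0, 39.0, 57.0, 73.0, 96.0, 77.0, 100.0, 67.0, 40.0, 32.0, 0.0 cfs; ΣQ_DR = 624.0 cfs, peak = 100.0 cfs.
Runoff depth d = ΣQ_DR·Δt / A = 624.0 × 1800 / (0.967 mi²) = 0.5000 in.
The 1-inch UH is the DRH scaled by (1 in)/d, so U_p = 100.0 × 1/0.5000 = 200 cfs.

U_p ≈ 200 cfs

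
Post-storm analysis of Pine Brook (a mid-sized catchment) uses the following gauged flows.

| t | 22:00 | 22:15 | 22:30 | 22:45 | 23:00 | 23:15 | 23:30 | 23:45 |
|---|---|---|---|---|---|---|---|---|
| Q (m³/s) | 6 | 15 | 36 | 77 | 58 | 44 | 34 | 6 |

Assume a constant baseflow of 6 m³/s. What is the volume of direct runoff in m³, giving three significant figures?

V ≈ 2.05 × 10^5 m³

Direct-runoff ordinates (Q − Q_b): 0.0, 9.0, 30.0, 71.0, 52.0, 38.0, 28.0, 0.0 m³/s.
ΣQ_DR = 228.0 m³/s.
With Δt = 0.25 h = 900 s, V = ΣQ_DR · Δt = 228.0 × 900 = 2.05 × 10^5 m³.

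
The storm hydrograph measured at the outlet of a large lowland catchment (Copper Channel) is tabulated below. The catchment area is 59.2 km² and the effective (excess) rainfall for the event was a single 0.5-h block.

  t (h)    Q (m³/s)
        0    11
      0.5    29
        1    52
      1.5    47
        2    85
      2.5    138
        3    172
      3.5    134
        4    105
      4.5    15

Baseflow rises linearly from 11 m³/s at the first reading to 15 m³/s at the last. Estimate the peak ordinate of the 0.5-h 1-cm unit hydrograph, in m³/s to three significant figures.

Direct runoff: 0.00, 17.56, 40.11, 34.67, 72.22, 124.78, 158.33, 119.89, 90.44, 0.00 m³/s; ΣQ_DR = 658.0 m³/s, peak = 158.33 m³/s.
Runoff depth d = ΣQ_DR·Δt / A = 658.0 × 1800 / (59.2 km²) = 20.01 mm.
The 1-cm UH is the DRH scaled by (10 mm)/d, so U_p = 158.33 × 10/20.01 = 79.1 m³/s.

U_p ≈ 79.1 m³/s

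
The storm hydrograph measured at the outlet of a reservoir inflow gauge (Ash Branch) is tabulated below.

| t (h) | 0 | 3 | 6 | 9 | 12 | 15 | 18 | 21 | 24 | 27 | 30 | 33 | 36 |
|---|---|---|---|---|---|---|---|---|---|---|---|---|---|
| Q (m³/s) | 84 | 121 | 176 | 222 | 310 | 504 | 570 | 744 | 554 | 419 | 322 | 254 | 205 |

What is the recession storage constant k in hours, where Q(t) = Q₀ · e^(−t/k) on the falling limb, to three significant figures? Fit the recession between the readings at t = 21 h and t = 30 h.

k ≈ 10.7 h

On the falling limb, Q drops from 744 to 322 m³/s between t = 21 h and t = 30 h (Δt = 9 h).
k = −Δt / ln(Q₂/Q₁) = −9 / ln(322/744) = 10.7 h.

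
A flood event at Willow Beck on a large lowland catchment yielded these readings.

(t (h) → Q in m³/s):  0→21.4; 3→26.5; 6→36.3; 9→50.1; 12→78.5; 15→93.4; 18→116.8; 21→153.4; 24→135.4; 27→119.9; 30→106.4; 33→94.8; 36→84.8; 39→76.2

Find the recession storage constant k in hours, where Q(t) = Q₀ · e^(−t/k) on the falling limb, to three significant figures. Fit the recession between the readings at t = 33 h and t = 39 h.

On the falling limb, Q drops from 94.8 to 76.2 m³/s between t = 33 h and t = 39 h (Δt = 6 h).
k = −Δt / ln(Q₂/Q₁) = −6 / ln(76.2/94.8) = 27.5 h.

k ≈ 27.5 h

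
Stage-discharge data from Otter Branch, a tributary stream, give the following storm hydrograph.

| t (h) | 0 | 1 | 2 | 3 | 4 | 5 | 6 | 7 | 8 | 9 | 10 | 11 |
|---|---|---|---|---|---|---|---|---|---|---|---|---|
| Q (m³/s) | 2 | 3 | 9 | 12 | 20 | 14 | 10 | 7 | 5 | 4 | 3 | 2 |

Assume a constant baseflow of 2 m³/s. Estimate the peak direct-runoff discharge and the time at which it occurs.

Subtracting baseflow gives direct-runoff ordinates: 0.0, 1.0, 7.0, 10.0, 18.0, 12.0, 8.0, 5.0, 3.0, 2.0, 1.0, 0.0 m³/s.
The maximum is 18.0 m³/s, occurring at the reading for t = 4 h.

Q_p = 18.0 m³/s at t = 4 h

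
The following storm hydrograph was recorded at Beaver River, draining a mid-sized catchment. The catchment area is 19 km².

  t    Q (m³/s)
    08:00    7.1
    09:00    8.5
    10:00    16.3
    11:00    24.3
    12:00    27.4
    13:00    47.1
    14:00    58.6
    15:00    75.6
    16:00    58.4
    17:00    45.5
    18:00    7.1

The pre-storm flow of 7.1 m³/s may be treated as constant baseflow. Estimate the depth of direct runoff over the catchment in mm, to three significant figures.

Direct runoff: 0.0, 1.4, 9.2, 17.2, 20.3, 40.0, 51.5, 68.5, 51.3, 38.4, 0.0 m³/s; ΣQ_DR = 297.8 m³/s.
V = ΣQ_DR · Δt = 297.8 × 3600 s = 1.072 × 10^6 m³.
Over A = 19 km², depth = V / A = 56.4 mm.

d ≈ 56.4 mm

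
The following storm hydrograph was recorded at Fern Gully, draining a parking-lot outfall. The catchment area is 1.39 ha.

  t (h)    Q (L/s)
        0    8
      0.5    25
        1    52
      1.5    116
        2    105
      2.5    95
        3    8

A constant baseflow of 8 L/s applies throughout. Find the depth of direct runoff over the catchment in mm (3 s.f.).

Direct runoff: 0.0, 17.0, 44.0, 108.0, 97.0, 87.0, 0.0 L/s; ΣQ_DR = 353.0 L/s.
V = ΣQ_DR · Δt = 353.0 × 1800 s = 6.354 × 10^5 L.
Over A = 1.39 ha, depth = V / A = 45.7 mm.

d ≈ 45.7 mm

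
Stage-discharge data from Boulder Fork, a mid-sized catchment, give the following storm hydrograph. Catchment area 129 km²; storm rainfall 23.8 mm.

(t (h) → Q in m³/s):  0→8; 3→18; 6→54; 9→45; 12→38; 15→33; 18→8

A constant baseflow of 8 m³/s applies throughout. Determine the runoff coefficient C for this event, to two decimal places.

C ≈ 0.52

ΣQ_DR = 148.0 m³/s; V = ΣQ_DR·Δt = 1.598 × 10^6 m³.
Runoff depth d = V / A = 12.39 mm.
C = d / P = 12.39 / 23.8 = 0.52.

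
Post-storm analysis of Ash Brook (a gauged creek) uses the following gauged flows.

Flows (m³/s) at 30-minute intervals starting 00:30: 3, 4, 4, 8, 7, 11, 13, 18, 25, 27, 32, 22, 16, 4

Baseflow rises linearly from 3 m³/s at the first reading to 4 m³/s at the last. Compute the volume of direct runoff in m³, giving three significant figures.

V ≈ 2.61 × 10^5 m³

Direct-runoff ordinates (Q − Q_b): 0.00, 0.92, 0.85, 4.77, 3.69, 7.62, 9.54, 14.46, 21.38, 23.31, 28.23, 18.15, 12.08, 0.00 m³/s.
ΣQ_DR = 145.0 m³/s.
With Δt = 0.5 h = 1800 s, V = ΣQ_DR · Δt = 145.0 × 1800 = 2.61 × 10^5 m³.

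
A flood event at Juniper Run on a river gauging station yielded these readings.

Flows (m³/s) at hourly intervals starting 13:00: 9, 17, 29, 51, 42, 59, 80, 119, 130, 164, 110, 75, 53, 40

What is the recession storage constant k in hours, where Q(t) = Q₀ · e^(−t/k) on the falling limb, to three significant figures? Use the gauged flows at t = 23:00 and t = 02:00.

On the falling limb, Q drops from 110 to 40 m³/s between t = 23:00 and t = 02:00 (Δt = 3 h).
k = −Δt / ln(Q₂/Q₁) = −3 / ln(40/110) = 2.97 h.

k ≈ 2.97 h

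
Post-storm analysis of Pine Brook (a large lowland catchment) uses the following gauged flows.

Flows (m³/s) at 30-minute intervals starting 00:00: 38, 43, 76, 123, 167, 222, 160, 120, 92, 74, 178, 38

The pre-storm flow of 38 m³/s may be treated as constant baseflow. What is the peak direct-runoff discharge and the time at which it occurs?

Q_p = 184.0 m³/s at t = 02:30

Subtracting baseflow gives direct-runoff ordinates: 0.0, 5.0, 38.0, 85.0, 129.0, 184.0, 122.0, 82.0, 54.0, 36.0, 140.0, 0.0 m³/s.
The maximum is 184.0 m³/s, occurring at the reading for t = 02:30.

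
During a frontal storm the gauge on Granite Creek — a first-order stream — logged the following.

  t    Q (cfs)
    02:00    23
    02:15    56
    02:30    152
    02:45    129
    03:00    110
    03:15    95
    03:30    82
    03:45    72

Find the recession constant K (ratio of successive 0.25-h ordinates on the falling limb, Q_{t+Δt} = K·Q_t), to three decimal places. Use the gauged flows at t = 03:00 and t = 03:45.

Using the recession-limb readings at t = 03:00 and t = 03:45: Q falls from 110 to 72 cfs over 3 intervals.
K = (Q₂/Q₁)^(1/3) = (72/110)^(1/3) = 0.868.

K ≈ 0.868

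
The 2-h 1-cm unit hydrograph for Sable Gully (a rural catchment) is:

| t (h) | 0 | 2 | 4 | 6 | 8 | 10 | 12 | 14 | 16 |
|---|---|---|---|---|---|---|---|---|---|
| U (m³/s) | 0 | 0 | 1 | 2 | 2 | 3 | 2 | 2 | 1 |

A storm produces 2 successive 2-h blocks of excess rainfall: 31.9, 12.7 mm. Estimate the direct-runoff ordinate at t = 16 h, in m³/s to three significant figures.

By discrete convolution, Q_j = Σ (P_i / 10 mm) · U_{j−i}.
At t = 16 h (j=8): Q = (31.9/10)·1 + (12.7/10)·2 = 5.73 m³/s.

Q ≈ 5.73 m³/s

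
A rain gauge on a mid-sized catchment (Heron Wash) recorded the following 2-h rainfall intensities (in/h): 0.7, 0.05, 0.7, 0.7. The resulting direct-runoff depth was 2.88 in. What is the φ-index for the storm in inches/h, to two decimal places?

φ ≈ 0.22 in/h

Only the 3 blocks with intensity above φ contribute runoff: 0.7, 0.7, 0.7 in/h.
Σ(I−φ)·Δt = d  ⇒  (0.7+0.7+0.7 − 3φ)·2 = 2.88
φ = (2.100 − 2.88/2) / 3 = 0.22 in/h.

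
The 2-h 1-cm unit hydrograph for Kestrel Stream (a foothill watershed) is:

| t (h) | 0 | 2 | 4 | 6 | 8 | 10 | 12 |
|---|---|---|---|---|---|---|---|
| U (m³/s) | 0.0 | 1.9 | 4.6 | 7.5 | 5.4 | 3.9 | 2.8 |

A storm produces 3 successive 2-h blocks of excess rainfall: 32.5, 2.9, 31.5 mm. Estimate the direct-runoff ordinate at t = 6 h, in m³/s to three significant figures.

By discrete convolution, Q_j = Σ (P_i / 10 mm) · U_{j−i}.
At t = 6 h (j=3): Q = (32.5/10)·7.5 + (2.9/10)·4.6 + (31.5/10)·1.9 = 31.7 m³/s.

Q ≈ 31.7 m³/s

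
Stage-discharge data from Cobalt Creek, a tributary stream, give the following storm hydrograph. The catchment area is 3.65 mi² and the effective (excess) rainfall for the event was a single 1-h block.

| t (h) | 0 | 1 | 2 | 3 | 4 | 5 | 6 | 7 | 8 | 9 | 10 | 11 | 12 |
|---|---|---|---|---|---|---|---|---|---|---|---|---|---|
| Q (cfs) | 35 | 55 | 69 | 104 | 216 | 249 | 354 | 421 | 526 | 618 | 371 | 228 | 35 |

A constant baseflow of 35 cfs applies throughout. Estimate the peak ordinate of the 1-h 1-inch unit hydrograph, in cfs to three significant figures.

Direct runoff: 0.0, 20.0, 34.0, 69.0, 181.0, 214.0, 319.0, 386.0, 491.0, 583.0, 336.0, 193.0, 0.0 cfs; ΣQ_DR = 2826 cfs, peak = 583.0 cfs.
Runoff depth d = ΣQ_DR·Δt / A = 2826 × 3600 / (3.65 mi²) = 1.200 in.
The 1-inch UH is the DRH scaled by (1 in)/d, so U_p = 583.0 × 1/1.200 = 486 cfs.

U_p ≈ 486 cfs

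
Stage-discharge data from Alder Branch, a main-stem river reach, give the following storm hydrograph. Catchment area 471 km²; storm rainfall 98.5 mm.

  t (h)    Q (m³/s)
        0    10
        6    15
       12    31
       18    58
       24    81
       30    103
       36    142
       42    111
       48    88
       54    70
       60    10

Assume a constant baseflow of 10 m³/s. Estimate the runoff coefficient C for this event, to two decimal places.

ΣQ_DR = 609.0 m³/s; V = ΣQ_DR·Δt = 1.315 × 10^7 m³.
Runoff depth d = V / A = 27.93 mm.
C = d / P = 27.93 / 98.5 = 0.28.

C ≈ 0.28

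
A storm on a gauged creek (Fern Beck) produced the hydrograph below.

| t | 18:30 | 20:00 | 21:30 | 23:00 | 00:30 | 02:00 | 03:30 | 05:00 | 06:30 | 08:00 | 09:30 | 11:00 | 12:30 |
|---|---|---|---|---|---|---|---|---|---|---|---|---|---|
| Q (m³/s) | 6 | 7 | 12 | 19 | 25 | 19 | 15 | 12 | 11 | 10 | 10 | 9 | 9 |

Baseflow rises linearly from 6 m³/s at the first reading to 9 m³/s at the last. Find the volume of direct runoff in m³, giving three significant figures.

Direct-runoff ordinates (Q − Q_b): 0.00, 0.75, 5.50, 12.25, 18.00, 11.75, 7.50, 4.25, 3.00, 1.75, 1.50, 0.25, 0.00 m³/s.
ΣQ_DR = 66.50 m³/s.
With Δt = 1.5 h = 5400 s, V = ΣQ_DR · Δt = 66.50 × 5400 = 3.59 × 10^5 m³.

V ≈ 3.59 × 10^5 m³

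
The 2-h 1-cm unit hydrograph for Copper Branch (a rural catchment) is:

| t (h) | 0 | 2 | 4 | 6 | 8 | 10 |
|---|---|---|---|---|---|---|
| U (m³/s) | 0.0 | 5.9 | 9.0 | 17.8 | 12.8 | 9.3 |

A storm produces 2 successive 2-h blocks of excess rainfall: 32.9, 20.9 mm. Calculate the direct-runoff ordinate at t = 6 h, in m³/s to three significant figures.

By discrete convolution, Q_j = Σ (P_i / 10 mm) · U_{j−i}.
At t = 6 h (j=3): Q = (32.9/10)·17.8 + (20.9/10)·9.0 = 77.4 m³/s.

Q ≈ 77.4 m³/s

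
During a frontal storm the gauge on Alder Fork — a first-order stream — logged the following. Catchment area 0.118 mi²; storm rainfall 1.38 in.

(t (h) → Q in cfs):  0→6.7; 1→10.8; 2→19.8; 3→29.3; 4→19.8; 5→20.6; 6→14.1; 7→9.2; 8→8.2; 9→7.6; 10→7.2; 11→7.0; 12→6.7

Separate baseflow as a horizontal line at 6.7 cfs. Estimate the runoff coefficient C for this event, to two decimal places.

ΣQ_DR = 79.90 cfs; V = ΣQ_DR·Δt = 2.876 × 10^5 ft³.
Runoff depth d = V / A = 1.049 in.
C = d / P = 1.049 / 1.38 = 0.76.

C ≈ 0.76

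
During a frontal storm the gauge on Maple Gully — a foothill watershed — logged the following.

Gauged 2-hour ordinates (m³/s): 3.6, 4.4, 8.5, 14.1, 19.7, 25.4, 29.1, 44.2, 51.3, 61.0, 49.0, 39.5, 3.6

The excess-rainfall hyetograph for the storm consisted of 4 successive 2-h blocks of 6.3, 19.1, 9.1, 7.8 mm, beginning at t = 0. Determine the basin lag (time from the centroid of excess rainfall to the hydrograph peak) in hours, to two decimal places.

Centroid of excess rainfall: t_c = Σ P_i·t̄_i / ΣP_i = 3.8700 h (block centres at 1, 3, 5, 7 h).
Hydrograph peak occurs at t = 18 h, so basin lag t_L = 18 − 3.8700 = 14.13 h.

t_L ≈ 14.13 h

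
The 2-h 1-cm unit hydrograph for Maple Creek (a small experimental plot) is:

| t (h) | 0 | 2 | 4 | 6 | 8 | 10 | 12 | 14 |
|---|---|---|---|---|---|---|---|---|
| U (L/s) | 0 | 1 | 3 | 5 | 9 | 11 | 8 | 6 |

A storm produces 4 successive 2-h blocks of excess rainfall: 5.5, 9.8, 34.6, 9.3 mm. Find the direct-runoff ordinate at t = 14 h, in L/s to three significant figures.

By discrete convolution, Q_j = Σ (P_i / 10 mm) · U_{j−i}.
At t = 14 h (j=7): Q = (5.5/10)·6 + (9.8/10)·8 + (34.6/10)·11 + (9.3/10)·9 = 57.6 L/s.

Q ≈ 57.6 L/s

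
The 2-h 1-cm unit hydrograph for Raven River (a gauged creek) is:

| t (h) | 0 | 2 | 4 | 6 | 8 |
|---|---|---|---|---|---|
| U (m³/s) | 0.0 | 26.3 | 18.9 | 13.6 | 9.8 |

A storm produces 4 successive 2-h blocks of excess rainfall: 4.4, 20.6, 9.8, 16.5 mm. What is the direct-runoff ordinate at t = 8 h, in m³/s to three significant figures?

By discrete convolution, Q_j = Σ (P_i / 10 mm) · U_{j−i}.
At t = 8 h (j=4): Q = (4.4/10)·9.8 + (20.6/10)·13.6 + (9.8/10)·18.9 + (16.5/10)·26.3 = 94.2 m³/s.

Q ≈ 94.2 m³/s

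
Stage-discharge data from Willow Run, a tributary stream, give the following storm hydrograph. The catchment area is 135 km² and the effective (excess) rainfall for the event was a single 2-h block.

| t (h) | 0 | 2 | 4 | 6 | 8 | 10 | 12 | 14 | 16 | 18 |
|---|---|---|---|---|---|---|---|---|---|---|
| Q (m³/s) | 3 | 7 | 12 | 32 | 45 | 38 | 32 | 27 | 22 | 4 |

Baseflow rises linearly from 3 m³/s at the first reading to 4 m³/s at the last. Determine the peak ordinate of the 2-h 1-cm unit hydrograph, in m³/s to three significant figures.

U_p ≈ 41.7 m³/s

Direct runoff: 0.00, 3.89, 8.78, 28.67, 41.56, 34.44, 28.33, 23.22, 18.11, 0.00 m³/s; ΣQ_DR = 187.0 m³/s, peak = 41.56 m³/s.
Runoff depth d = ΣQ_DR·Δt / A = 187.0 × 7200 / (135 km²) = 9.973 mm.
The 1-cm UH is the DRH scaled by (10 mm)/d, so U_p = 41.56 × 10/9.973 = 41.7 m³/s.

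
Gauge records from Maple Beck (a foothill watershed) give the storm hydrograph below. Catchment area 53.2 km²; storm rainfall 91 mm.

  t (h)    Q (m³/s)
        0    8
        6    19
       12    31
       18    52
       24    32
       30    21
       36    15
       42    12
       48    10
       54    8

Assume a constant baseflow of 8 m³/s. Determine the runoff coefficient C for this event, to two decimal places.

ΣQ_DR = 128.0 m³/s; V = ΣQ_DR·Δt = 2.765 × 10^6 m³.
Runoff depth d = V / A = 51.97 mm.
C = d / P = 51.97 / 91 = 0.57.

C ≈ 0.57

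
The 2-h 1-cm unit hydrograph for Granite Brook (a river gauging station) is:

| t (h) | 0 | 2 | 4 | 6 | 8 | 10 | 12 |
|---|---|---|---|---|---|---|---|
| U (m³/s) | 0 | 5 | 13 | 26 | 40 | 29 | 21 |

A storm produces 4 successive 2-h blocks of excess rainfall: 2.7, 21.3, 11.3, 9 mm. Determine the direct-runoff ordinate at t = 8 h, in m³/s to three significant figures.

Q ≈ 85.4 m³/s

By discrete convolution, Q_j = Σ (P_i / 10 mm) · U_{j−i}.
At t = 8 h (j=4): Q = (2.7/10)·40 + (21.3/10)·26 + (11.3/10)·13 + (9/10)·5 = 85.4 m³/s.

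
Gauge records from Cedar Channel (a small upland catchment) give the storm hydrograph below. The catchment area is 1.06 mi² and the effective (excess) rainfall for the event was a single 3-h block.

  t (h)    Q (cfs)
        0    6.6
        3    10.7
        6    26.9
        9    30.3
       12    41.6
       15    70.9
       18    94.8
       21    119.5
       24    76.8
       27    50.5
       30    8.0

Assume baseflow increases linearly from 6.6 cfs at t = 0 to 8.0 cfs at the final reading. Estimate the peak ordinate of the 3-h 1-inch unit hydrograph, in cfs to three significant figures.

Direct runoff: 0.00, 3.96, 20.02, 23.28, 34.44, 63.60, 87.36, 111.92, 69.08, 42.64, 0.00 cfs; ΣQ_DR = 456.3 cfs, peak = 111.92 cfs.
Runoff depth d = ΣQ_DR·Δt / A = 456.3 × 10800 / (1.06 mi²) = 2.001 in.
The 1-inch UH is the DRH scaled by (1 in)/d, so U_p = 111.92 × 1/2.001 = 55.9 cfs.

U_p ≈ 55.9 cfs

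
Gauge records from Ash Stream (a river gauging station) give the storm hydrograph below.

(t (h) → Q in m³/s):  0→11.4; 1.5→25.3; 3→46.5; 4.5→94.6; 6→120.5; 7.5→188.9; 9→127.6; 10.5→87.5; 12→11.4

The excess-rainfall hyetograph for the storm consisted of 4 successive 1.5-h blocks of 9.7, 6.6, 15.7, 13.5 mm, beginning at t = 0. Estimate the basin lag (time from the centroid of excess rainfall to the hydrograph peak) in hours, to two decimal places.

t_L ≈ 4.16 h

Centroid of excess rainfall: t_c = Σ P_i·t̄_i / ΣP_i = 3.3379 h (block centres at 0.75, 2.25, 3.75, 5.25 h).
Hydrograph peak occurs at t = 7.5 h, so basin lag t_L = 7.5 − 3.3379 = 4.16 h.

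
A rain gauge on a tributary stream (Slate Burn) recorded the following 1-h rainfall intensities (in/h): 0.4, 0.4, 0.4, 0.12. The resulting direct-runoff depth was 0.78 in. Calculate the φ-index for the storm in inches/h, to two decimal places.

Only the 3 blocks with intensity above φ contribute runoff: 0.4, 0.4, 0.4 in/h.
Σ(I−φ)·Δt = d  ⇒  (0.4+0.4+0.4 − 3φ)·1 = 0.78
φ = (1.200 − 0.78/1) / 3 = 0.14 in/h.

φ ≈ 0.14 in/h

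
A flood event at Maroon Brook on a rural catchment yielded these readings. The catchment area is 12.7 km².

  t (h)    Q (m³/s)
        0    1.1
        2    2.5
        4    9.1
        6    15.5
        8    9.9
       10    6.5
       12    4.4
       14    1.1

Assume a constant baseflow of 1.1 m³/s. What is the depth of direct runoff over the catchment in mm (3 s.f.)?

d ≈ 23.4 mm

Direct runoff: 0.0, 1.4, 8.0, 14.4, 8.8, 5.4, 3.3, 0.0 m³/s; ΣQ_DR = 41.30 m³/s.
V = ΣQ_DR · Δt = 41.30 × 7200 s = 2.974 × 10^5 m³.
Over A = 12.7 km², depth = V / A = 23.4 mm.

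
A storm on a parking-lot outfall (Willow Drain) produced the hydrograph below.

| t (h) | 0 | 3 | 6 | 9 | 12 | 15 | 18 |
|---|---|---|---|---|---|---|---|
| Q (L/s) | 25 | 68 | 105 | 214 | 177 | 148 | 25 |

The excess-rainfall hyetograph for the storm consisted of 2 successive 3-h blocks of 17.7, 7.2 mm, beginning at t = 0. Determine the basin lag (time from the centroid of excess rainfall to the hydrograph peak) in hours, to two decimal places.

t_L ≈ 6.63 h

Centroid of excess rainfall: t_c = Σ P_i·t̄_i / ΣP_i = 2.3675 h (block centres at 1.5, 4.5 h).
Hydrograph peak occurs at t = 9 h, so basin lag t_L = 9 − 2.3675 = 6.63 h.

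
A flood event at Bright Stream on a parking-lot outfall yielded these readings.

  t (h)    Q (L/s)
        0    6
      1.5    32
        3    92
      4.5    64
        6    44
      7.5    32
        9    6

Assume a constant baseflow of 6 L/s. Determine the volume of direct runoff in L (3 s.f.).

Direct-runoff ordinates (Q − Q_b): 0.0, 26.0, 86.0, 58.0, 38.0, 26.0, 0.0 L/s.
ΣQ_DR = 234.0 L/s.
With Δt = 1.5 h = 5400 s, V = ΣQ_DR · Δt = 234.0 × 5400 = 1.26 × 10^6 L.

V ≈ 1.26 × 10^6 L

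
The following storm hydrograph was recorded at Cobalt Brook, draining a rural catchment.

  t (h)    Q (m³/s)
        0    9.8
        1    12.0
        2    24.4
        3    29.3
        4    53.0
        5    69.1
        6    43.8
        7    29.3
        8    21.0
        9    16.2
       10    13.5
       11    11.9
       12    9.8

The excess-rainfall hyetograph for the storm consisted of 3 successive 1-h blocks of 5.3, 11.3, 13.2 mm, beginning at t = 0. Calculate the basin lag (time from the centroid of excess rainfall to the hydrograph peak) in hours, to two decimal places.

t_L ≈ 3.23 h

Centroid of excess rainfall: t_c = Σ P_i·t̄_i / ΣP_i = 1.7651 h (block centres at 0.5, 1.5, 2.5 h).
Hydrograph peak occurs at t = 5 h, so basin lag t_L = 5 − 1.7651 = 3.23 h.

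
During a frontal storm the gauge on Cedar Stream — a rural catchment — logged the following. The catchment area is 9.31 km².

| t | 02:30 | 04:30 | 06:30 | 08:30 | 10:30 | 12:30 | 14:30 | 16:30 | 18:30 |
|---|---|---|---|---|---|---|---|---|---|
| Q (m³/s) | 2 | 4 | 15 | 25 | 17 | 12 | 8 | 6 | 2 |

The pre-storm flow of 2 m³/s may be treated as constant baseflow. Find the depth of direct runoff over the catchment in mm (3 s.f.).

Direct runoff: 0.0, 2.0, 13.0, 23.0, 15.0, 10.0, 6.0, 4.0, 0.0 m³/s; ΣQ_DR = 73.00 m³/s.
V = ΣQ_DR · Δt = 73.00 × 7200 s = 5.256 × 10^5 m³.
Over A = 9.31 km², depth = V / A = 56.5 mm.

d ≈ 56.5 mm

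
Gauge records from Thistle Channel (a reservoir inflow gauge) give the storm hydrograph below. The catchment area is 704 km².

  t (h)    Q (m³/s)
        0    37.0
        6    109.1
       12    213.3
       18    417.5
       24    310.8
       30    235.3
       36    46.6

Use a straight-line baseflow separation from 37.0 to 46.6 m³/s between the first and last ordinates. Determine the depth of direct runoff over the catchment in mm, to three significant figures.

Direct runoff: 0.00, 70.50, 173.10, 375.70, 267.40, 190.30, 0.00 m³/s; ΣQ_DR = 1077 m³/s.
V = ΣQ_DR · Δt = 1077 × 21600 s = 2.326 × 10^7 m³.
Over A = 704 km², depth = V / A = 33.0 mm.

d ≈ 33.0 mm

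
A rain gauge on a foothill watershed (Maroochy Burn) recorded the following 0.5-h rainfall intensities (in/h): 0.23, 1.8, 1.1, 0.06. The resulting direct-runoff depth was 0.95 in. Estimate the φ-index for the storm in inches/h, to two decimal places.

φ ≈ 0.50 in/h

Only the 2 blocks with intensity above φ contribute runoff: 1.8, 1.1 in/h.
Σ(I−φ)·Δt = d  ⇒  (1.8+1.1 − 2φ)·0.5 = 0.95
φ = (2.900 − 0.95/0.5) / 2 = 0.50 in/h.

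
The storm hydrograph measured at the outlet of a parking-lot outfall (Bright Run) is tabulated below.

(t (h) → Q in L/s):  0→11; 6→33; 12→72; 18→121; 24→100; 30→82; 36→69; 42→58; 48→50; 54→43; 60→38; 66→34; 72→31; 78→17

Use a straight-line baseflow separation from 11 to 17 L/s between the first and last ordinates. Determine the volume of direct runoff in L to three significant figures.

V ≈ 1.22 × 10^7 L

Direct-runoff ordinates (Q − Q_b): 0.00, 21.54, 60.08, 108.62, 87.15, 68.69, 55.23, 43.77, 35.31, 27.85, 22.38, 17.92, 14.46, 0.00 L/s.
ΣQ_DR = 563.0 L/s.
With Δt = 6 h = 21600 s, V = ΣQ_DR · Δt = 563.0 × 21600 = 1.22 × 10^7 L.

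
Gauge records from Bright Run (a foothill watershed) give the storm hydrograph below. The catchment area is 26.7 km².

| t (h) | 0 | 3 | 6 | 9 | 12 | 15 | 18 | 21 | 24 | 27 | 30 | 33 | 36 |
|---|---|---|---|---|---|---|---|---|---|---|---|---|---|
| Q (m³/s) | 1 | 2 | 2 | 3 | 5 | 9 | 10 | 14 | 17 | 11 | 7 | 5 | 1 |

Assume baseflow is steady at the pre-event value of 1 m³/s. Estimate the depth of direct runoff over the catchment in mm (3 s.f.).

d ≈ 29.9 mm

Direct runoff: 0.0, 1.0, 1.0, 2.0, 4.0, 8.0, 9.0, 13.0, 16.0, 10.0, 6.0, 4.0, 0.0 m³/s; ΣQ_DR = 74.00 m³/s.
V = ΣQ_DR · Δt = 74.00 × 10800 s = 7.992 × 10^5 m³.
Over A = 26.7 km², depth = V / A = 29.9 mm.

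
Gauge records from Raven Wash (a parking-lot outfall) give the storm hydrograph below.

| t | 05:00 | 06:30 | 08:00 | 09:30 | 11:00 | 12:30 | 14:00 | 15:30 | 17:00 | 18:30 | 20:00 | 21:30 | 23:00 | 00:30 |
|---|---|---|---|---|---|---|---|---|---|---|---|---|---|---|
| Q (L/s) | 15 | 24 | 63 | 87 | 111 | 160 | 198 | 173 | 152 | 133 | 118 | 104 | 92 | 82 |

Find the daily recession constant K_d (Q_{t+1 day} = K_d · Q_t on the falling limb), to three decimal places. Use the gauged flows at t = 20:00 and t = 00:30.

K_d ≈ 0.144

Between t = 20:00 and t = 00:30 the flow falls from 118 to 82 L/s over 3×1.5 h = 4.5 h.
Per-interval ratio K = (82/118)^(1/3) = 0.8857; K_d = K^(24/1.5) = 0.144.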